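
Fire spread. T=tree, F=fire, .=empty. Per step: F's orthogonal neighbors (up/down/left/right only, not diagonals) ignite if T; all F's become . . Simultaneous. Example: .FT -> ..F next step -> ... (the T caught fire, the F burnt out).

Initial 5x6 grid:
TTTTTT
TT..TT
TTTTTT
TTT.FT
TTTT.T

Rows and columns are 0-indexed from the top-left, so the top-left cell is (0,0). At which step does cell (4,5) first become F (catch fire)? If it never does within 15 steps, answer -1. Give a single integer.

Step 1: cell (4,5)='T' (+2 fires, +1 burnt)
Step 2: cell (4,5)='F' (+4 fires, +2 burnt)
  -> target ignites at step 2
Step 3: cell (4,5)='.' (+3 fires, +4 burnt)
Step 4: cell (4,5)='.' (+4 fires, +3 burnt)
Step 5: cell (4,5)='.' (+5 fires, +4 burnt)
Step 6: cell (4,5)='.' (+5 fires, +5 burnt)
Step 7: cell (4,5)='.' (+2 fires, +5 burnt)
Step 8: cell (4,5)='.' (+0 fires, +2 burnt)
  fire out at step 8

2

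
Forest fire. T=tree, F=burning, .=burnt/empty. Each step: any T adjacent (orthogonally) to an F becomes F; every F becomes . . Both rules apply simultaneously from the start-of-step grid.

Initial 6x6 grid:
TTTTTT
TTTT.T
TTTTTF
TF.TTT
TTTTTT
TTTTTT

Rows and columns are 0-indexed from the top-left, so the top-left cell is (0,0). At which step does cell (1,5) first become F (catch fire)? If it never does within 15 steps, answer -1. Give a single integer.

Step 1: cell (1,5)='F' (+6 fires, +2 burnt)
  -> target ignites at step 1
Step 2: cell (1,5)='.' (+10 fires, +6 burnt)
Step 3: cell (1,5)='.' (+11 fires, +10 burnt)
Step 4: cell (1,5)='.' (+5 fires, +11 burnt)
Step 5: cell (1,5)='.' (+0 fires, +5 burnt)
  fire out at step 5

1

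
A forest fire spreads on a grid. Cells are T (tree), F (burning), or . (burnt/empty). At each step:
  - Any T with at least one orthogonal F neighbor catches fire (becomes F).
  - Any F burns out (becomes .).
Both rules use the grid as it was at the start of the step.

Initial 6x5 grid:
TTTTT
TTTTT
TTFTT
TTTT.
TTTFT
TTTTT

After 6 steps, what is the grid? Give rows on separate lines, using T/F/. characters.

Step 1: 8 trees catch fire, 2 burn out
  TTTTT
  TTFTT
  TF.FT
  TTFF.
  TTF.F
  TTTFT
Step 2: 9 trees catch fire, 8 burn out
  TTFTT
  TF.FT
  F...F
  TF...
  TF...
  TTF.F
Step 3: 7 trees catch fire, 9 burn out
  TF.FT
  F...F
  .....
  F....
  F....
  TF...
Step 4: 3 trees catch fire, 7 burn out
  F...F
  .....
  .....
  .....
  .....
  F....
Step 5: 0 trees catch fire, 3 burn out
  .....
  .....
  .....
  .....
  .....
  .....
Step 6: 0 trees catch fire, 0 burn out
  .....
  .....
  .....
  .....
  .....
  .....

.....
.....
.....
.....
.....
.....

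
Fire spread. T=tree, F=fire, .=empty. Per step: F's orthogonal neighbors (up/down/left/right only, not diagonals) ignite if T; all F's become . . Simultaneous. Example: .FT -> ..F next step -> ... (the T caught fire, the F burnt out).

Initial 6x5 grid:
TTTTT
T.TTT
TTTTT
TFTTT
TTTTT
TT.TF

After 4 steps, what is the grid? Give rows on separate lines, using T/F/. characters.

Step 1: 6 trees catch fire, 2 burn out
  TTTTT
  T.TTT
  TFTTT
  F.FTT
  TFTTF
  TT.F.
Step 2: 8 trees catch fire, 6 burn out
  TTTTT
  T.TTT
  F.FTT
  ...FF
  F.FF.
  TF...
Step 3: 5 trees catch fire, 8 burn out
  TTTTT
  F.FTT
  ...FF
  .....
  .....
  F....
Step 4: 4 trees catch fire, 5 burn out
  FTFTT
  ...FF
  .....
  .....
  .....
  .....

FTFTT
...FF
.....
.....
.....
.....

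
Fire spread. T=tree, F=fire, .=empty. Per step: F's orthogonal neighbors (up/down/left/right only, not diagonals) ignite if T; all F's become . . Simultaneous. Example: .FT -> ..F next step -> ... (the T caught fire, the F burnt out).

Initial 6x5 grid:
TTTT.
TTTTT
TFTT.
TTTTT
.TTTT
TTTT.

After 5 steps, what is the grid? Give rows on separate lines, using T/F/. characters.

Step 1: 4 trees catch fire, 1 burn out
  TTTT.
  TFTTT
  F.FT.
  TFTTT
  .TTTT
  TTTT.
Step 2: 7 trees catch fire, 4 burn out
  TFTT.
  F.FTT
  ...F.
  F.FTT
  .FTTT
  TTTT.
Step 3: 6 trees catch fire, 7 burn out
  F.FT.
  ...FT
  .....
  ...FT
  ..FTT
  TFTT.
Step 4: 6 trees catch fire, 6 burn out
  ...F.
  ....F
  .....
  ....F
  ...FT
  F.FT.
Step 5: 2 trees catch fire, 6 burn out
  .....
  .....
  .....
  .....
  ....F
  ...F.

.....
.....
.....
.....
....F
...F.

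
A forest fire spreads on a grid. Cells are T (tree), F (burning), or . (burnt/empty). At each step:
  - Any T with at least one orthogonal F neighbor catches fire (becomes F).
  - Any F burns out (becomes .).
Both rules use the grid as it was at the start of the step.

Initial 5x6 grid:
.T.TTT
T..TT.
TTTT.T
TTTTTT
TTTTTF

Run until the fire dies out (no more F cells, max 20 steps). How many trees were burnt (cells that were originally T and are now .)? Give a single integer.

Step 1: +2 fires, +1 burnt (F count now 2)
Step 2: +3 fires, +2 burnt (F count now 3)
Step 3: +2 fires, +3 burnt (F count now 2)
Step 4: +3 fires, +2 burnt (F count now 3)
Step 5: +4 fires, +3 burnt (F count now 4)
Step 6: +4 fires, +4 burnt (F count now 4)
Step 7: +2 fires, +4 burnt (F count now 2)
Step 8: +2 fires, +2 burnt (F count now 2)
Step 9: +0 fires, +2 burnt (F count now 0)
Fire out after step 9
Initially T: 23, now '.': 29
Total burnt (originally-T cells now '.'): 22

Answer: 22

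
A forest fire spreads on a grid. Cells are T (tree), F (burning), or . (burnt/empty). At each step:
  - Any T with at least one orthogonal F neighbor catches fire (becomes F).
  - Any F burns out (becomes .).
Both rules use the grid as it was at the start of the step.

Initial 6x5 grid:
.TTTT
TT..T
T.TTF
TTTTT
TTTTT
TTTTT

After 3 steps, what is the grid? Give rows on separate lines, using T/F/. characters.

Step 1: 3 trees catch fire, 1 burn out
  .TTTT
  TT..F
  T.TF.
  TTTTF
  TTTTT
  TTTTT
Step 2: 4 trees catch fire, 3 burn out
  .TTTF
  TT...
  T.F..
  TTTF.
  TTTTF
  TTTTT
Step 3: 4 trees catch fire, 4 burn out
  .TTF.
  TT...
  T....
  TTF..
  TTTF.
  TTTTF

.TTF.
TT...
T....
TTF..
TTTF.
TTTTF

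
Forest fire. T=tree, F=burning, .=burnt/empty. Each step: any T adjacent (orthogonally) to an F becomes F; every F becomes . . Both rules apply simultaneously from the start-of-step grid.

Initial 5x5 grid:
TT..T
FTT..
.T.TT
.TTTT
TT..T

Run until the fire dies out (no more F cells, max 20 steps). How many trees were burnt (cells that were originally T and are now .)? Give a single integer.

Step 1: +2 fires, +1 burnt (F count now 2)
Step 2: +3 fires, +2 burnt (F count now 3)
Step 3: +1 fires, +3 burnt (F count now 1)
Step 4: +2 fires, +1 burnt (F count now 2)
Step 5: +2 fires, +2 burnt (F count now 2)
Step 6: +2 fires, +2 burnt (F count now 2)
Step 7: +2 fires, +2 burnt (F count now 2)
Step 8: +0 fires, +2 burnt (F count now 0)
Fire out after step 8
Initially T: 15, now '.': 24
Total burnt (originally-T cells now '.'): 14

Answer: 14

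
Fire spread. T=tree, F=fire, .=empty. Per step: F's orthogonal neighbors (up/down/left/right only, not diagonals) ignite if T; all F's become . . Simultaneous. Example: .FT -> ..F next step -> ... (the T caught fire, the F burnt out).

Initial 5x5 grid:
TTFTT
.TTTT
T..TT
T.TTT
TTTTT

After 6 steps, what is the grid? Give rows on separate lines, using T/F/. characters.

Step 1: 3 trees catch fire, 1 burn out
  TF.FT
  .TFTT
  T..TT
  T.TTT
  TTTTT
Step 2: 4 trees catch fire, 3 burn out
  F...F
  .F.FT
  T..TT
  T.TTT
  TTTTT
Step 3: 2 trees catch fire, 4 burn out
  .....
  ....F
  T..FT
  T.TTT
  TTTTT
Step 4: 2 trees catch fire, 2 burn out
  .....
  .....
  T...F
  T.TFT
  TTTTT
Step 5: 3 trees catch fire, 2 burn out
  .....
  .....
  T....
  T.F.F
  TTTFT
Step 6: 2 trees catch fire, 3 burn out
  .....
  .....
  T....
  T....
  TTF.F

.....
.....
T....
T....
TTF.F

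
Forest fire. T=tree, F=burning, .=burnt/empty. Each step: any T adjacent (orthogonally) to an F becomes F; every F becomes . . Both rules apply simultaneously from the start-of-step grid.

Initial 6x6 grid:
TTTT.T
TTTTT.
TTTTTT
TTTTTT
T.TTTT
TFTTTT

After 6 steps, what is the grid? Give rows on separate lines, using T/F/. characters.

Step 1: 2 trees catch fire, 1 burn out
  TTTT.T
  TTTTT.
  TTTTTT
  TTTTTT
  T.TTTT
  F.FTTT
Step 2: 3 trees catch fire, 2 burn out
  TTTT.T
  TTTTT.
  TTTTTT
  TTTTTT
  F.FTTT
  ...FTT
Step 3: 4 trees catch fire, 3 burn out
  TTTT.T
  TTTTT.
  TTTTTT
  FTFTTT
  ...FTT
  ....FT
Step 4: 6 trees catch fire, 4 burn out
  TTTT.T
  TTTTT.
  FTFTTT
  .F.FTT
  ....FT
  .....F
Step 5: 6 trees catch fire, 6 burn out
  TTTT.T
  FTFTT.
  .F.FTT
  ....FT
  .....F
  ......
Step 6: 6 trees catch fire, 6 burn out
  FTFT.T
  .F.FT.
  ....FT
  .....F
  ......
  ......

FTFT.T
.F.FT.
....FT
.....F
......
......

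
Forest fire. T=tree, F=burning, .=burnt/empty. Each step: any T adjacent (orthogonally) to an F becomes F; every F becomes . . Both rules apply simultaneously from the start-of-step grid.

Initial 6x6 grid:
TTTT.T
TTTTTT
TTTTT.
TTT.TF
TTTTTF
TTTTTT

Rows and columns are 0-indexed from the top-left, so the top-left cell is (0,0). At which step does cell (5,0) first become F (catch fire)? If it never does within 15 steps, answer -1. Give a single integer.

Step 1: cell (5,0)='T' (+3 fires, +2 burnt)
Step 2: cell (5,0)='T' (+3 fires, +3 burnt)
Step 3: cell (5,0)='T' (+4 fires, +3 burnt)
Step 4: cell (5,0)='T' (+6 fires, +4 burnt)
Step 5: cell (5,0)='T' (+7 fires, +6 burnt)
Step 6: cell (5,0)='F' (+5 fires, +7 burnt)
  -> target ignites at step 6
Step 7: cell (5,0)='.' (+2 fires, +5 burnt)
Step 8: cell (5,0)='.' (+1 fires, +2 burnt)
Step 9: cell (5,0)='.' (+0 fires, +1 burnt)
  fire out at step 9

6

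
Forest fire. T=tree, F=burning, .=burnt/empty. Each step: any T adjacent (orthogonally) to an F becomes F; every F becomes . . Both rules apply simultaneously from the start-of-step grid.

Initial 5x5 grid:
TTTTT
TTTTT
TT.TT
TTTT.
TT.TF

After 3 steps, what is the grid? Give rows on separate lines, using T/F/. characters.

Step 1: 1 trees catch fire, 1 burn out
  TTTTT
  TTTTT
  TT.TT
  TTTT.
  TT.F.
Step 2: 1 trees catch fire, 1 burn out
  TTTTT
  TTTTT
  TT.TT
  TTTF.
  TT...
Step 3: 2 trees catch fire, 1 burn out
  TTTTT
  TTTTT
  TT.FT
  TTF..
  TT...

TTTTT
TTTTT
TT.FT
TTF..
TT...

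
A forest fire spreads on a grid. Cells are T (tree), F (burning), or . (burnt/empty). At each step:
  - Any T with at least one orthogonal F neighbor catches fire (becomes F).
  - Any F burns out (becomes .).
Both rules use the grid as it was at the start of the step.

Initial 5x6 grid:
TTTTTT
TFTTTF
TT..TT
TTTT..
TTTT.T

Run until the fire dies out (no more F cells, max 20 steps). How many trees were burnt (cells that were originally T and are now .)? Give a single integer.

Answer: 22

Derivation:
Step 1: +7 fires, +2 burnt (F count now 7)
Step 2: +7 fires, +7 burnt (F count now 7)
Step 3: +4 fires, +7 burnt (F count now 4)
Step 4: +3 fires, +4 burnt (F count now 3)
Step 5: +1 fires, +3 burnt (F count now 1)
Step 6: +0 fires, +1 burnt (F count now 0)
Fire out after step 6
Initially T: 23, now '.': 29
Total burnt (originally-T cells now '.'): 22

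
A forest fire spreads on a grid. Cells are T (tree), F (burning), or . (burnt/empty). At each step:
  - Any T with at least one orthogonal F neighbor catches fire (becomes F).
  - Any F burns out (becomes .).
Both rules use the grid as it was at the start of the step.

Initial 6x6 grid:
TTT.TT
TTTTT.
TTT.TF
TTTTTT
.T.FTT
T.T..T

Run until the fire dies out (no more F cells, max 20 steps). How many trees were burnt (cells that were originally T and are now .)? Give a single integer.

Answer: 24

Derivation:
Step 1: +4 fires, +2 burnt (F count now 4)
Step 2: +4 fires, +4 burnt (F count now 4)
Step 3: +5 fires, +4 burnt (F count now 5)
Step 4: +5 fires, +5 burnt (F count now 5)
Step 5: +3 fires, +5 burnt (F count now 3)
Step 6: +2 fires, +3 burnt (F count now 2)
Step 7: +1 fires, +2 burnt (F count now 1)
Step 8: +0 fires, +1 burnt (F count now 0)
Fire out after step 8
Initially T: 26, now '.': 34
Total burnt (originally-T cells now '.'): 24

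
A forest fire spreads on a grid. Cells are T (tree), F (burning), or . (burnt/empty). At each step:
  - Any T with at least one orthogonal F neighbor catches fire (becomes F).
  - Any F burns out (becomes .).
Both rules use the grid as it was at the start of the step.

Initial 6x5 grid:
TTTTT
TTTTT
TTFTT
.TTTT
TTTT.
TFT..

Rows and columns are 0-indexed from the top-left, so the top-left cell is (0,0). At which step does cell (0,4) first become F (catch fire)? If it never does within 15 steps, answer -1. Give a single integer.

Step 1: cell (0,4)='T' (+7 fires, +2 burnt)
Step 2: cell (0,4)='T' (+9 fires, +7 burnt)
Step 3: cell (0,4)='T' (+6 fires, +9 burnt)
Step 4: cell (0,4)='F' (+2 fires, +6 burnt)
  -> target ignites at step 4
Step 5: cell (0,4)='.' (+0 fires, +2 burnt)
  fire out at step 5

4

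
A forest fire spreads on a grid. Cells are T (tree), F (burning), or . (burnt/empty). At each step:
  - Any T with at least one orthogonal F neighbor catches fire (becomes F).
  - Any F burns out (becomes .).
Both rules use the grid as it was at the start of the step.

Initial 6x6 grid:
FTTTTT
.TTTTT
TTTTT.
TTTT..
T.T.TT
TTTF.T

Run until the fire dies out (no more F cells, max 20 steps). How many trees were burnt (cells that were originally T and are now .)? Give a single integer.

Step 1: +2 fires, +2 burnt (F count now 2)
Step 2: +4 fires, +2 burnt (F count now 4)
Step 3: +5 fires, +4 burnt (F count now 5)
Step 4: +7 fires, +5 burnt (F count now 7)
Step 5: +4 fires, +7 burnt (F count now 4)
Step 6: +2 fires, +4 burnt (F count now 2)
Step 7: +0 fires, +2 burnt (F count now 0)
Fire out after step 7
Initially T: 27, now '.': 33
Total burnt (originally-T cells now '.'): 24

Answer: 24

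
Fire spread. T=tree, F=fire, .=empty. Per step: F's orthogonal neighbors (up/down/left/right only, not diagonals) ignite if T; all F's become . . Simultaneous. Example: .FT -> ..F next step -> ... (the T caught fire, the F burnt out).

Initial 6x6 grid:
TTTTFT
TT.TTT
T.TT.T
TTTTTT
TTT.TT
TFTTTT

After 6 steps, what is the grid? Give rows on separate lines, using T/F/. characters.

Step 1: 6 trees catch fire, 2 burn out
  TTTF.F
  TT.TFT
  T.TT.T
  TTTTTT
  TFT.TT
  F.FTTT
Step 2: 7 trees catch fire, 6 burn out
  TTF...
  TT.F.F
  T.TT.T
  TFTTTT
  F.F.TT
  ...FTT
Step 3: 6 trees catch fire, 7 burn out
  TF....
  TT....
  T.TF.F
  F.FTTT
  ....TT
  ....FT
Step 4: 8 trees catch fire, 6 burn out
  F.....
  TF....
  F.F...
  ...FTF
  ....FT
  .....F
Step 5: 3 trees catch fire, 8 burn out
  ......
  F.....
  ......
  ....F.
  .....F
  ......
Step 6: 0 trees catch fire, 3 burn out
  ......
  ......
  ......
  ......
  ......
  ......

......
......
......
......
......
......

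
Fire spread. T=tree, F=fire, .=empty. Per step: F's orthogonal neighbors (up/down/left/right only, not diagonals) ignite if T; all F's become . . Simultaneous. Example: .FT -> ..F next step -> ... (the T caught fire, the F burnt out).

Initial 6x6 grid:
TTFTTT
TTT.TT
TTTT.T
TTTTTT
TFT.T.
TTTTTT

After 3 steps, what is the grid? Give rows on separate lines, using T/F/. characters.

Step 1: 7 trees catch fire, 2 burn out
  TF.FTT
  TTF.TT
  TTTT.T
  TFTTTT
  F.F.T.
  TFTTTT
Step 2: 9 trees catch fire, 7 burn out
  F...FT
  TF..TT
  TFFT.T
  F.FTTT
  ....T.
  F.FTTT
Step 3: 7 trees catch fire, 9 burn out
  .....F
  F...FT
  F..F.T
  ...FTT
  ....T.
  ...FTT

.....F
F...FT
F..F.T
...FTT
....T.
...FTT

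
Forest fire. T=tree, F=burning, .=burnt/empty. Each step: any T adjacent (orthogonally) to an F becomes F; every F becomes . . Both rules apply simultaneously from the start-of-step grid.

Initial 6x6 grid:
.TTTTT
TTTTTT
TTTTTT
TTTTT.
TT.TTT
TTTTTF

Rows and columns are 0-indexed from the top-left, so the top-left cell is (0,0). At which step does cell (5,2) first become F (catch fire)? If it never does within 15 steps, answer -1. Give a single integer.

Step 1: cell (5,2)='T' (+2 fires, +1 burnt)
Step 2: cell (5,2)='T' (+2 fires, +2 burnt)
Step 3: cell (5,2)='F' (+3 fires, +2 burnt)
  -> target ignites at step 3
Step 4: cell (5,2)='.' (+3 fires, +3 burnt)
Step 5: cell (5,2)='.' (+6 fires, +3 burnt)
Step 6: cell (5,2)='.' (+6 fires, +6 burnt)
Step 7: cell (5,2)='.' (+5 fires, +6 burnt)
Step 8: cell (5,2)='.' (+3 fires, +5 burnt)
Step 9: cell (5,2)='.' (+2 fires, +3 burnt)
Step 10: cell (5,2)='.' (+0 fires, +2 burnt)
  fire out at step 10

3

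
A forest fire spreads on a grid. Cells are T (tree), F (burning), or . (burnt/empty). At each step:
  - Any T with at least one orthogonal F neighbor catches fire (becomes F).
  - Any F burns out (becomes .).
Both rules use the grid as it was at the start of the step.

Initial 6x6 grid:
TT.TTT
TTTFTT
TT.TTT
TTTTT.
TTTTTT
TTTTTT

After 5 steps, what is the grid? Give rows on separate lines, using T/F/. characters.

Step 1: 4 trees catch fire, 1 burn out
  TT.FTT
  TTF.FT
  TT.FTT
  TTTTT.
  TTTTTT
  TTTTTT
Step 2: 5 trees catch fire, 4 burn out
  TT..FT
  TF...F
  TT..FT
  TTTFT.
  TTTTTT
  TTTTTT
Step 3: 8 trees catch fire, 5 burn out
  TF...F
  F.....
  TF...F
  TTF.F.
  TTTFTT
  TTTTTT
Step 4: 6 trees catch fire, 8 burn out
  F.....
  ......
  F.....
  TF....
  TTF.FT
  TTTFTT
Step 5: 5 trees catch fire, 6 burn out
  ......
  ......
  ......
  F.....
  TF...F
  TTF.FT

......
......
......
F.....
TF...F
TTF.FT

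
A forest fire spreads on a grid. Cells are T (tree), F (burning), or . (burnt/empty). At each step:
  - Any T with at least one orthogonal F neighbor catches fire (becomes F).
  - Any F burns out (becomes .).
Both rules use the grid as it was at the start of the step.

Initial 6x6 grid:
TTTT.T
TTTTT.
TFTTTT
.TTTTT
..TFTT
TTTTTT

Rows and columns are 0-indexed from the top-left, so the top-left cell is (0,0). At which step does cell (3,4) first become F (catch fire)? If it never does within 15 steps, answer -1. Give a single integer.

Step 1: cell (3,4)='T' (+8 fires, +2 burnt)
Step 2: cell (3,4)='F' (+9 fires, +8 burnt)
  -> target ignites at step 2
Step 3: cell (3,4)='.' (+7 fires, +9 burnt)
Step 4: cell (3,4)='.' (+4 fires, +7 burnt)
Step 5: cell (3,4)='.' (+0 fires, +4 burnt)
  fire out at step 5

2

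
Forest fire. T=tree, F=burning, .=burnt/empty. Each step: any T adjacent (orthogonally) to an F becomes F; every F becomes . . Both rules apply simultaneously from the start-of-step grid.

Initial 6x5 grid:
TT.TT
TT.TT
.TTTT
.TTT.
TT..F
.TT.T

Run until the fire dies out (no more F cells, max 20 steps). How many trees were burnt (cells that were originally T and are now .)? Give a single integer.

Answer: 1

Derivation:
Step 1: +1 fires, +1 burnt (F count now 1)
Step 2: +0 fires, +1 burnt (F count now 0)
Fire out after step 2
Initially T: 20, now '.': 11
Total burnt (originally-T cells now '.'): 1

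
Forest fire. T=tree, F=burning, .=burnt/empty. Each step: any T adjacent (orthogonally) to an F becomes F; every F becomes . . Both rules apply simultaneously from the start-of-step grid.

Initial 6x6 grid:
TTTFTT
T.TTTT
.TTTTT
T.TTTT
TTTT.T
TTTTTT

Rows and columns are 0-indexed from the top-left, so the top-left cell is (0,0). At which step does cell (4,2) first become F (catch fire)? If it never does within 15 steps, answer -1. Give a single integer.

Step 1: cell (4,2)='T' (+3 fires, +1 burnt)
Step 2: cell (4,2)='T' (+5 fires, +3 burnt)
Step 3: cell (4,2)='T' (+5 fires, +5 burnt)
Step 4: cell (4,2)='T' (+6 fires, +5 burnt)
Step 5: cell (4,2)='F' (+3 fires, +6 burnt)
  -> target ignites at step 5
Step 6: cell (4,2)='.' (+4 fires, +3 burnt)
Step 7: cell (4,2)='.' (+3 fires, +4 burnt)
Step 8: cell (4,2)='.' (+2 fires, +3 burnt)
Step 9: cell (4,2)='.' (+0 fires, +2 burnt)
  fire out at step 9

5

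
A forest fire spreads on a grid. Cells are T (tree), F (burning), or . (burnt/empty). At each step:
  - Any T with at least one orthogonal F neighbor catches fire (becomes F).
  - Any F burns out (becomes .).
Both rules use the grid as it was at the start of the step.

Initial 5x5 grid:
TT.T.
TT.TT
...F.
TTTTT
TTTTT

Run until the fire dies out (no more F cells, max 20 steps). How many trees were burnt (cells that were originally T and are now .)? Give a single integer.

Answer: 13

Derivation:
Step 1: +2 fires, +1 burnt (F count now 2)
Step 2: +5 fires, +2 burnt (F count now 5)
Step 3: +3 fires, +5 burnt (F count now 3)
Step 4: +2 fires, +3 burnt (F count now 2)
Step 5: +1 fires, +2 burnt (F count now 1)
Step 6: +0 fires, +1 burnt (F count now 0)
Fire out after step 6
Initially T: 17, now '.': 21
Total burnt (originally-T cells now '.'): 13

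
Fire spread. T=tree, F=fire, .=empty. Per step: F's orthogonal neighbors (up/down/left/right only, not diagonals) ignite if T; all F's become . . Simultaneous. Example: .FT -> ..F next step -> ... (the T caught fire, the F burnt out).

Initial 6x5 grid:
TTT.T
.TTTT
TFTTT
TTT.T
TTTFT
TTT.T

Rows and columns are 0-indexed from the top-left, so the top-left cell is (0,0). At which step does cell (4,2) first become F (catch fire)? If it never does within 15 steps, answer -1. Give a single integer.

Step 1: cell (4,2)='F' (+6 fires, +2 burnt)
  -> target ignites at step 1
Step 2: cell (4,2)='.' (+9 fires, +6 burnt)
Step 3: cell (4,2)='.' (+6 fires, +9 burnt)
Step 4: cell (4,2)='.' (+2 fires, +6 burnt)
Step 5: cell (4,2)='.' (+1 fires, +2 burnt)
Step 6: cell (4,2)='.' (+0 fires, +1 burnt)
  fire out at step 6

1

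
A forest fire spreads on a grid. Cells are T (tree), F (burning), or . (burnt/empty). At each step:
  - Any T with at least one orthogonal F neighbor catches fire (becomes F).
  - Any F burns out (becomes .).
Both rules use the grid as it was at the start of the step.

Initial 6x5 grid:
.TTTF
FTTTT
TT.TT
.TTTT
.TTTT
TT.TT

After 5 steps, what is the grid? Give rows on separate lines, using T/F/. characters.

Step 1: 4 trees catch fire, 2 burn out
  .TTF.
  .FTTF
  FT.TT
  .TTTT
  .TTTT
  TT.TT
Step 2: 6 trees catch fire, 4 burn out
  .FF..
  ..FF.
  .F.TF
  .TTTT
  .TTTT
  TT.TT
Step 3: 3 trees catch fire, 6 burn out
  .....
  .....
  ...F.
  .FTTF
  .TTTT
  TT.TT
Step 4: 4 trees catch fire, 3 burn out
  .....
  .....
  .....
  ..FF.
  .FTTF
  TT.TT
Step 5: 4 trees catch fire, 4 burn out
  .....
  .....
  .....
  .....
  ..FF.
  TF.TF

.....
.....
.....
.....
..FF.
TF.TF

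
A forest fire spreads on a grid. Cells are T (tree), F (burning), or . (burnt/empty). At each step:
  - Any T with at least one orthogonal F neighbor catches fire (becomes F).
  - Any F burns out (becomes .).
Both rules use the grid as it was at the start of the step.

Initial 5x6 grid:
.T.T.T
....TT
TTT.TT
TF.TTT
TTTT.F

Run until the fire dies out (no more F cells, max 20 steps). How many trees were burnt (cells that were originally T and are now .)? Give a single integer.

Step 1: +4 fires, +2 burnt (F count now 4)
Step 2: +6 fires, +4 burnt (F count now 6)
Step 3: +4 fires, +6 burnt (F count now 4)
Step 4: +2 fires, +4 burnt (F count now 2)
Step 5: +0 fires, +2 burnt (F count now 0)
Fire out after step 5
Initially T: 18, now '.': 28
Total burnt (originally-T cells now '.'): 16

Answer: 16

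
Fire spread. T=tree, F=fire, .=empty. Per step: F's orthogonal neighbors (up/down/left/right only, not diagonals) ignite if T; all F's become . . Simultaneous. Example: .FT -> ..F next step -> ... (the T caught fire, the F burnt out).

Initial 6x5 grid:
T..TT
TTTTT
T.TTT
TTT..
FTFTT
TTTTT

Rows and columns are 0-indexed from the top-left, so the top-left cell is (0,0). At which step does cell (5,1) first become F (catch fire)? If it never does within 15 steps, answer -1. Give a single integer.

Step 1: cell (5,1)='T' (+6 fires, +2 burnt)
Step 2: cell (5,1)='F' (+6 fires, +6 burnt)
  -> target ignites at step 2
Step 3: cell (5,1)='.' (+4 fires, +6 burnt)
Step 4: cell (5,1)='.' (+4 fires, +4 burnt)
Step 5: cell (5,1)='.' (+2 fires, +4 burnt)
Step 6: cell (5,1)='.' (+1 fires, +2 burnt)
Step 7: cell (5,1)='.' (+0 fires, +1 burnt)
  fire out at step 7

2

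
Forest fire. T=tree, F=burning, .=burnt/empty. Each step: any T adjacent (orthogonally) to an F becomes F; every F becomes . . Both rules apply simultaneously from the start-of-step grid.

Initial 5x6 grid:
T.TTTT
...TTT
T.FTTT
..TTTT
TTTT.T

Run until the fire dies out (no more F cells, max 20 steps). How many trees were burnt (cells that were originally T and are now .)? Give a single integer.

Step 1: +2 fires, +1 burnt (F count now 2)
Step 2: +4 fires, +2 burnt (F count now 4)
Step 3: +6 fires, +4 burnt (F count now 6)
Step 4: +5 fires, +6 burnt (F count now 5)
Step 5: +2 fires, +5 burnt (F count now 2)
Step 6: +0 fires, +2 burnt (F count now 0)
Fire out after step 6
Initially T: 21, now '.': 28
Total burnt (originally-T cells now '.'): 19

Answer: 19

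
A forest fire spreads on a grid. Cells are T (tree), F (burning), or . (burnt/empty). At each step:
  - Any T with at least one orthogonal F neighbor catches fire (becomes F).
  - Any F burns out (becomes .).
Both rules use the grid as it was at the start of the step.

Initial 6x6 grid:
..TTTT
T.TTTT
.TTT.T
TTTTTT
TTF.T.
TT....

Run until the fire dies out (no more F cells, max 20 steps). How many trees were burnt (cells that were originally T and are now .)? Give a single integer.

Answer: 23

Derivation:
Step 1: +2 fires, +1 burnt (F count now 2)
Step 2: +5 fires, +2 burnt (F count now 5)
Step 3: +6 fires, +5 burnt (F count now 6)
Step 4: +4 fires, +6 burnt (F count now 4)
Step 5: +3 fires, +4 burnt (F count now 3)
Step 6: +2 fires, +3 burnt (F count now 2)
Step 7: +1 fires, +2 burnt (F count now 1)
Step 8: +0 fires, +1 burnt (F count now 0)
Fire out after step 8
Initially T: 24, now '.': 35
Total burnt (originally-T cells now '.'): 23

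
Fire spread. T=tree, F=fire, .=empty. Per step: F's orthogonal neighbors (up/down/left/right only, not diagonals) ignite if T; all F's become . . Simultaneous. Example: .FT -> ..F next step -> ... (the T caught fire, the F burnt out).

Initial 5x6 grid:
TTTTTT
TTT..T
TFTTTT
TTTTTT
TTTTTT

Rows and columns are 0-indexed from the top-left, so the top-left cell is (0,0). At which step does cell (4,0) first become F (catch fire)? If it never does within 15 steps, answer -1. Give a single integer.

Step 1: cell (4,0)='T' (+4 fires, +1 burnt)
Step 2: cell (4,0)='T' (+7 fires, +4 burnt)
Step 3: cell (4,0)='F' (+6 fires, +7 burnt)
  -> target ignites at step 3
Step 4: cell (4,0)='.' (+4 fires, +6 burnt)
Step 5: cell (4,0)='.' (+4 fires, +4 burnt)
Step 6: cell (4,0)='.' (+2 fires, +4 burnt)
Step 7: cell (4,0)='.' (+0 fires, +2 burnt)
  fire out at step 7

3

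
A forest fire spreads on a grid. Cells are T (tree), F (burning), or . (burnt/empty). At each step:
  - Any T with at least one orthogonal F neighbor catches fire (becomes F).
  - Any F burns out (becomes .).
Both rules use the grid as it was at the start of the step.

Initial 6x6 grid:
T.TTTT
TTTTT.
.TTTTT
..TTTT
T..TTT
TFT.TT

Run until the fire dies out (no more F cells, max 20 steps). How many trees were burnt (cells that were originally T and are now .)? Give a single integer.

Step 1: +2 fires, +1 burnt (F count now 2)
Step 2: +1 fires, +2 burnt (F count now 1)
Step 3: +0 fires, +1 burnt (F count now 0)
Fire out after step 3
Initially T: 27, now '.': 12
Total burnt (originally-T cells now '.'): 3

Answer: 3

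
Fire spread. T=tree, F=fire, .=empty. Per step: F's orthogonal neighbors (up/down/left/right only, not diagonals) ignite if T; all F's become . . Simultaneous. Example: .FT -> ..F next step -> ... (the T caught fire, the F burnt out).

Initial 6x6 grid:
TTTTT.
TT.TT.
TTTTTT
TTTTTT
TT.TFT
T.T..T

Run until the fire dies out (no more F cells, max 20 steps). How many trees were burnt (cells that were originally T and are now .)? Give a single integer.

Answer: 27

Derivation:
Step 1: +3 fires, +1 burnt (F count now 3)
Step 2: +4 fires, +3 burnt (F count now 4)
Step 3: +4 fires, +4 burnt (F count now 4)
Step 4: +4 fires, +4 burnt (F count now 4)
Step 5: +4 fires, +4 burnt (F count now 4)
Step 6: +4 fires, +4 burnt (F count now 4)
Step 7: +3 fires, +4 burnt (F count now 3)
Step 8: +1 fires, +3 burnt (F count now 1)
Step 9: +0 fires, +1 burnt (F count now 0)
Fire out after step 9
Initially T: 28, now '.': 35
Total burnt (originally-T cells now '.'): 27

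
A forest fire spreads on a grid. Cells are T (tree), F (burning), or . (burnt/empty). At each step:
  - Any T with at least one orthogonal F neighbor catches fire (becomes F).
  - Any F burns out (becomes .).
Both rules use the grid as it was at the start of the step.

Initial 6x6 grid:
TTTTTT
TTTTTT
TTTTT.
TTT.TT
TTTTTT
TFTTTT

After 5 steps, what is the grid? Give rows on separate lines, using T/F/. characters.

Step 1: 3 trees catch fire, 1 burn out
  TTTTTT
  TTTTTT
  TTTTT.
  TTT.TT
  TFTTTT
  F.FTTT
Step 2: 4 trees catch fire, 3 burn out
  TTTTTT
  TTTTTT
  TTTTT.
  TFT.TT
  F.FTTT
  ...FTT
Step 3: 5 trees catch fire, 4 burn out
  TTTTTT
  TTTTTT
  TFTTT.
  F.F.TT
  ...FTT
  ....FT
Step 4: 5 trees catch fire, 5 burn out
  TTTTTT
  TFTTTT
  F.FTT.
  ....TT
  ....FT
  .....F
Step 5: 6 trees catch fire, 5 burn out
  TFTTTT
  F.FTTT
  ...FT.
  ....FT
  .....F
  ......

TFTTTT
F.FTTT
...FT.
....FT
.....F
......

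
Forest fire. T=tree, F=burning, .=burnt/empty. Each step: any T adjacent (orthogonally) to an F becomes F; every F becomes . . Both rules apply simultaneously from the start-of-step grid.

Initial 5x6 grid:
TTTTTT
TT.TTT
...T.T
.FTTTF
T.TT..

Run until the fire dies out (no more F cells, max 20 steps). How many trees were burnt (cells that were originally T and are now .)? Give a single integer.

Answer: 18

Derivation:
Step 1: +3 fires, +2 burnt (F count now 3)
Step 2: +3 fires, +3 burnt (F count now 3)
Step 3: +4 fires, +3 burnt (F count now 4)
Step 4: +2 fires, +4 burnt (F count now 2)
Step 5: +1 fires, +2 burnt (F count now 1)
Step 6: +1 fires, +1 burnt (F count now 1)
Step 7: +1 fires, +1 burnt (F count now 1)
Step 8: +2 fires, +1 burnt (F count now 2)
Step 9: +1 fires, +2 burnt (F count now 1)
Step 10: +0 fires, +1 burnt (F count now 0)
Fire out after step 10
Initially T: 19, now '.': 29
Total burnt (originally-T cells now '.'): 18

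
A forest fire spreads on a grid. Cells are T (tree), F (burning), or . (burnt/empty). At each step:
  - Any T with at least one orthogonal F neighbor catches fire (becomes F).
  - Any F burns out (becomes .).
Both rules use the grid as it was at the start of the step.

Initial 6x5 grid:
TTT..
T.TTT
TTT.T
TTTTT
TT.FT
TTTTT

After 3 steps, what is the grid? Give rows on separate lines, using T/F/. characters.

Step 1: 3 trees catch fire, 1 burn out
  TTT..
  T.TTT
  TTT.T
  TTTFT
  TT..F
  TTTFT
Step 2: 4 trees catch fire, 3 burn out
  TTT..
  T.TTT
  TTT.T
  TTF.F
  TT...
  TTF.F
Step 3: 4 trees catch fire, 4 burn out
  TTT..
  T.TTT
  TTF.F
  TF...
  TT...
  TF...

TTT..
T.TTT
TTF.F
TF...
TT...
TF...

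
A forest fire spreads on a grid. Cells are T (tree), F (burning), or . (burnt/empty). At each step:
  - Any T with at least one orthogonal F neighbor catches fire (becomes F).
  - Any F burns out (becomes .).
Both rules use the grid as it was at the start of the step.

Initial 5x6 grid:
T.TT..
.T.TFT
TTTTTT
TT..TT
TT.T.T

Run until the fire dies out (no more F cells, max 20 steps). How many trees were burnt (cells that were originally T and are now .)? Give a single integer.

Answer: 18

Derivation:
Step 1: +3 fires, +1 burnt (F count now 3)
Step 2: +4 fires, +3 burnt (F count now 4)
Step 3: +3 fires, +4 burnt (F count now 3)
Step 4: +2 fires, +3 burnt (F count now 2)
Step 5: +3 fires, +2 burnt (F count now 3)
Step 6: +2 fires, +3 burnt (F count now 2)
Step 7: +1 fires, +2 burnt (F count now 1)
Step 8: +0 fires, +1 burnt (F count now 0)
Fire out after step 8
Initially T: 20, now '.': 28
Total burnt (originally-T cells now '.'): 18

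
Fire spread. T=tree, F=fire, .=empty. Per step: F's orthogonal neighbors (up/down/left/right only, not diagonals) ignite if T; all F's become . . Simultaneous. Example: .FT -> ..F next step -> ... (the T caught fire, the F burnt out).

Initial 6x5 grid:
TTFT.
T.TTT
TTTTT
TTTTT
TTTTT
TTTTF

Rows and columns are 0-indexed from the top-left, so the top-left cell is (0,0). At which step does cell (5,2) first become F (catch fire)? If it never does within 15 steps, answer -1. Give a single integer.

Step 1: cell (5,2)='T' (+5 fires, +2 burnt)
Step 2: cell (5,2)='F' (+6 fires, +5 burnt)
  -> target ignites at step 2
Step 3: cell (5,2)='.' (+9 fires, +6 burnt)
Step 4: cell (5,2)='.' (+4 fires, +9 burnt)
Step 5: cell (5,2)='.' (+2 fires, +4 burnt)
Step 6: cell (5,2)='.' (+0 fires, +2 burnt)
  fire out at step 6

2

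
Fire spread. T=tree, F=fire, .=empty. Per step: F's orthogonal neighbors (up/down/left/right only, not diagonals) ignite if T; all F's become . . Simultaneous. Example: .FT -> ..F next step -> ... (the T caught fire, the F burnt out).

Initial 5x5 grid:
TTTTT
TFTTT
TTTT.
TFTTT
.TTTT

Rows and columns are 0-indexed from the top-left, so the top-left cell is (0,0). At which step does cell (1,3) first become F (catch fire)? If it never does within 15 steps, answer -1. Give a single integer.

Step 1: cell (1,3)='T' (+7 fires, +2 burnt)
Step 2: cell (1,3)='F' (+7 fires, +7 burnt)
  -> target ignites at step 2
Step 3: cell (1,3)='.' (+5 fires, +7 burnt)
Step 4: cell (1,3)='.' (+2 fires, +5 burnt)
Step 5: cell (1,3)='.' (+0 fires, +2 burnt)
  fire out at step 5

2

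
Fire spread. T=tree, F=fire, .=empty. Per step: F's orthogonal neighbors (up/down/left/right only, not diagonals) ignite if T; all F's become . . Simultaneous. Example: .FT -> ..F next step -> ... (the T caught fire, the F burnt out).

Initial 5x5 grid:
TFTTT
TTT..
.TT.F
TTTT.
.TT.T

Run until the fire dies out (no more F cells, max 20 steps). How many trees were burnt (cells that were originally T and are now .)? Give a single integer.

Answer: 15

Derivation:
Step 1: +3 fires, +2 burnt (F count now 3)
Step 2: +4 fires, +3 burnt (F count now 4)
Step 3: +3 fires, +4 burnt (F count now 3)
Step 4: +3 fires, +3 burnt (F count now 3)
Step 5: +2 fires, +3 burnt (F count now 2)
Step 6: +0 fires, +2 burnt (F count now 0)
Fire out after step 6
Initially T: 16, now '.': 24
Total burnt (originally-T cells now '.'): 15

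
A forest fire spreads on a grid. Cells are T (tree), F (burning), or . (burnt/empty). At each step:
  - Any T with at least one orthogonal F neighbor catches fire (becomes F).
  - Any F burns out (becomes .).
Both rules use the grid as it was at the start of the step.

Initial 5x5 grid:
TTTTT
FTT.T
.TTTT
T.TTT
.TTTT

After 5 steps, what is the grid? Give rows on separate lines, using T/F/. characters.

Step 1: 2 trees catch fire, 1 burn out
  FTTTT
  .FT.T
  .TTTT
  T.TTT
  .TTTT
Step 2: 3 trees catch fire, 2 burn out
  .FTTT
  ..F.T
  .FTTT
  T.TTT
  .TTTT
Step 3: 2 trees catch fire, 3 burn out
  ..FTT
  ....T
  ..FTT
  T.TTT
  .TTTT
Step 4: 3 trees catch fire, 2 burn out
  ...FT
  ....T
  ...FT
  T.FTT
  .TTTT
Step 5: 4 trees catch fire, 3 burn out
  ....F
  ....T
  ....F
  T..FT
  .TFTT

....F
....T
....F
T..FT
.TFTT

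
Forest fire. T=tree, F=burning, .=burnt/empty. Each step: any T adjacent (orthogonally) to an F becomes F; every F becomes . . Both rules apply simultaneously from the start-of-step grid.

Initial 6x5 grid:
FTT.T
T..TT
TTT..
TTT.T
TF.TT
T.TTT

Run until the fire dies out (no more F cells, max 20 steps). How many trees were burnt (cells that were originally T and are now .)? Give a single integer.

Step 1: +4 fires, +2 burnt (F count now 4)
Step 2: +6 fires, +4 burnt (F count now 6)
Step 3: +1 fires, +6 burnt (F count now 1)
Step 4: +0 fires, +1 burnt (F count now 0)
Fire out after step 4
Initially T: 20, now '.': 21
Total burnt (originally-T cells now '.'): 11

Answer: 11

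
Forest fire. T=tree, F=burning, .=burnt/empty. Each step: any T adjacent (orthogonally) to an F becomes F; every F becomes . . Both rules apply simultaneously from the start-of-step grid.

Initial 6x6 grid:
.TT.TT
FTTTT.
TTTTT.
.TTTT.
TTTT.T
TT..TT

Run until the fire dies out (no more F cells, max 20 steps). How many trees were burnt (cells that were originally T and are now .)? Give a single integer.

Answer: 23

Derivation:
Step 1: +2 fires, +1 burnt (F count now 2)
Step 2: +3 fires, +2 burnt (F count now 3)
Step 3: +4 fires, +3 burnt (F count now 4)
Step 4: +4 fires, +4 burnt (F count now 4)
Step 5: +6 fires, +4 burnt (F count now 6)
Step 6: +4 fires, +6 burnt (F count now 4)
Step 7: +0 fires, +4 burnt (F count now 0)
Fire out after step 7
Initially T: 26, now '.': 33
Total burnt (originally-T cells now '.'): 23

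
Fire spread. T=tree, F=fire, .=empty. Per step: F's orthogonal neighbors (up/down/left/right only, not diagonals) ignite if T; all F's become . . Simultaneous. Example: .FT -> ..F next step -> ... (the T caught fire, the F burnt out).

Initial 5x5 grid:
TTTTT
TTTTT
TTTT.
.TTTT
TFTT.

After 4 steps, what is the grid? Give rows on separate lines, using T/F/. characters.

Step 1: 3 trees catch fire, 1 burn out
  TTTTT
  TTTTT
  TTTT.
  .FTTT
  F.FT.
Step 2: 3 trees catch fire, 3 burn out
  TTTTT
  TTTTT
  TFTT.
  ..FTT
  ...F.
Step 3: 4 trees catch fire, 3 burn out
  TTTTT
  TFTTT
  F.FT.
  ...FT
  .....
Step 4: 5 trees catch fire, 4 burn out
  TFTTT
  F.FTT
  ...F.
  ....F
  .....

TFTTT
F.FTT
...F.
....F
.....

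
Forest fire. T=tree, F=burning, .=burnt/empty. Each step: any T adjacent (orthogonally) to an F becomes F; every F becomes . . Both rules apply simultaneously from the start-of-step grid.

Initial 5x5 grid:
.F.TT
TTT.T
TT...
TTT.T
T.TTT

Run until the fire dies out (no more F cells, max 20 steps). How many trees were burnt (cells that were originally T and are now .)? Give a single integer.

Answer: 13

Derivation:
Step 1: +1 fires, +1 burnt (F count now 1)
Step 2: +3 fires, +1 burnt (F count now 3)
Step 3: +2 fires, +3 burnt (F count now 2)
Step 4: +2 fires, +2 burnt (F count now 2)
Step 5: +2 fires, +2 burnt (F count now 2)
Step 6: +1 fires, +2 burnt (F count now 1)
Step 7: +1 fires, +1 burnt (F count now 1)
Step 8: +1 fires, +1 burnt (F count now 1)
Step 9: +0 fires, +1 burnt (F count now 0)
Fire out after step 9
Initially T: 16, now '.': 22
Total burnt (originally-T cells now '.'): 13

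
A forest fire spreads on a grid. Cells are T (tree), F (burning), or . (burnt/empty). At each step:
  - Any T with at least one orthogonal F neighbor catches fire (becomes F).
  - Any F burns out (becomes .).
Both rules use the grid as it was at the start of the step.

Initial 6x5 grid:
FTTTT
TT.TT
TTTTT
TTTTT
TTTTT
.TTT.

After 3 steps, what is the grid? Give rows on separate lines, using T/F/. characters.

Step 1: 2 trees catch fire, 1 burn out
  .FTTT
  FT.TT
  TTTTT
  TTTTT
  TTTTT
  .TTT.
Step 2: 3 trees catch fire, 2 burn out
  ..FTT
  .F.TT
  FTTTT
  TTTTT
  TTTTT
  .TTT.
Step 3: 3 trees catch fire, 3 burn out
  ...FT
  ...TT
  .FTTT
  FTTTT
  TTTTT
  .TTT.

...FT
...TT
.FTTT
FTTTT
TTTTT
.TTT.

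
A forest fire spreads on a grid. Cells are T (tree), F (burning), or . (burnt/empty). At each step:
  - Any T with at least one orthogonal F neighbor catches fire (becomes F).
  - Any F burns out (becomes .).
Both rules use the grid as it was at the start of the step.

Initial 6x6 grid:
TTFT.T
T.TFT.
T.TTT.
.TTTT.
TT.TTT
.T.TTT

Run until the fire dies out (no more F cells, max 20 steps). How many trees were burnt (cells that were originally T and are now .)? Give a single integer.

Answer: 23

Derivation:
Step 1: +5 fires, +2 burnt (F count now 5)
Step 2: +4 fires, +5 burnt (F count now 4)
Step 3: +4 fires, +4 burnt (F count now 4)
Step 4: +4 fires, +4 burnt (F count now 4)
Step 5: +3 fires, +4 burnt (F count now 3)
Step 6: +3 fires, +3 burnt (F count now 3)
Step 7: +0 fires, +3 burnt (F count now 0)
Fire out after step 7
Initially T: 24, now '.': 35
Total burnt (originally-T cells now '.'): 23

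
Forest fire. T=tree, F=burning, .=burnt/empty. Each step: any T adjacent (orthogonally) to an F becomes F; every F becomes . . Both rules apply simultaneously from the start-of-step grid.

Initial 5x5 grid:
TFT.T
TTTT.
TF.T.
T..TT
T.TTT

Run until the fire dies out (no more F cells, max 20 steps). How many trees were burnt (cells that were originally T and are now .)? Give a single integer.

Answer: 15

Derivation:
Step 1: +4 fires, +2 burnt (F count now 4)
Step 2: +3 fires, +4 burnt (F count now 3)
Step 3: +2 fires, +3 burnt (F count now 2)
Step 4: +1 fires, +2 burnt (F count now 1)
Step 5: +1 fires, +1 burnt (F count now 1)
Step 6: +2 fires, +1 burnt (F count now 2)
Step 7: +2 fires, +2 burnt (F count now 2)
Step 8: +0 fires, +2 burnt (F count now 0)
Fire out after step 8
Initially T: 16, now '.': 24
Total burnt (originally-T cells now '.'): 15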